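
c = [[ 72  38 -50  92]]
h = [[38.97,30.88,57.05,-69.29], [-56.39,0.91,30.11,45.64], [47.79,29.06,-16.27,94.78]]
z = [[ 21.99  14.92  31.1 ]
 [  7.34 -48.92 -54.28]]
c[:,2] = [-50]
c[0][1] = 38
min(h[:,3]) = -69.29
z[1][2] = -54.28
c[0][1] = 38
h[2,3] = 94.78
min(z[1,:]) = -54.28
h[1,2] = 30.11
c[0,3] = 92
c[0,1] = 38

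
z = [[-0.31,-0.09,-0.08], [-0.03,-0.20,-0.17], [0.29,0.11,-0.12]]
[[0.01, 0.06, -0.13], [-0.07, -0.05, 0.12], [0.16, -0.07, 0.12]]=z@[[-0.12, -0.27, 0.61], [0.97, 0.19, -0.62], [-0.7, 0.1, -0.06]]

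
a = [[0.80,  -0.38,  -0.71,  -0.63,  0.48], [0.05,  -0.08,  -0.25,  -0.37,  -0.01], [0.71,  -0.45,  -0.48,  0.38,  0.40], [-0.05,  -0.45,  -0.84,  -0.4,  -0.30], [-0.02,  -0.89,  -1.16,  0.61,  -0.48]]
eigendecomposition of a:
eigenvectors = [[0.01+0.02j, 0.01-0.02j, 0.70+0.00j, (-0.62+0j), -0.39+0.00j], [-0.03-0.18j, (-0.03+0.18j), (0.13+0j), (-0.23+0j), (-0.74+0j)], [(-0.1+0.45j), (-0.1-0.45j), (0.2+0j), -0.10+0.00j, (0.34+0j)], [(-0.35-0.37j), -0.35+0.37j, (-0.11+0j), (-0.01+0j), -0.13+0.00j], [-0.70+0.00j, (-0.7-0j), -0.66+0.00j, 0.74+0.00j, 0.40+0.00j]]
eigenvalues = [(-0.39+0.84j), (-0.39-0.84j), (0.17+0j), (-0.04+0j), 0j]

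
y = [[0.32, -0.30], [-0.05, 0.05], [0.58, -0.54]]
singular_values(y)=[0.91, 0.0]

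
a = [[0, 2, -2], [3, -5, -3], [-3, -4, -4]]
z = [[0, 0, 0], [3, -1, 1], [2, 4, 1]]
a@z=[[2, -10, 0], [-21, -7, -8], [-20, -12, -8]]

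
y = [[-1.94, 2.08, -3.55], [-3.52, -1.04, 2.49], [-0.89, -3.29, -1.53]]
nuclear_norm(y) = 12.64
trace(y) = -4.51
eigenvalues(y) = [(-4.16+0j), (-0.18+4.18j), (-0.18-4.18j)]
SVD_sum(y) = [[0.83, 1.93, -2.85], [-0.80, -1.85, 2.74], [-0.18, -0.42, 0.62]] + [[-2.4,-0.6,-1.10],[-2.07,-0.52,-0.95],[-1.9,-0.47,-0.87]] + [[-0.37, 0.75, 0.4], [-0.66, 1.33, 0.71], [1.19, -2.40, -1.28]]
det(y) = -72.62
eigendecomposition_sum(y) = [[-2.05+0.00j, (-0.78+0j), -2.03+0.00j], [-0.88+0.00j, (-0.33+0j), -0.87+0.00j], [-1.79+0.00j, -0.68+0.00j, (-1.78+0j)]] + [[0.05+1.06j, 1.43-0.33j, (-0.76-1.05j)], [-1.32-0.50j, -0.35+1.91j, (1.68-0.37j)], [(0.45-0.88j), (-1.3-0.4j), 0.12+1.20j]] + [[0.05-1.06j,(1.43+0.33j),-0.76+1.05j], [-1.32+0.50j,(-0.35-1.91j),1.68+0.37j], [0.45+0.88j,-1.30+0.40j,0.12-1.20j]]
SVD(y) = [[0.71, 0.65, -0.27], [-0.68, 0.56, -0.47], [-0.15, 0.51, 0.84]] @ diag([4.963450710508057, 4.164842526797456, 3.5128256107208657]) @ [[0.23, 0.54, -0.81],[-0.89, -0.22, -0.41],[0.40, -0.81, -0.43]]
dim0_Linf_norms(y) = [3.52, 3.29, 3.55]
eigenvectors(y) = [[(0.72+0j), (-0.21-0.48j), (-0.21+0.48j)], [0.31+0.00j, 0.70+0.00j, 0.70-0.00j], [(0.63+0j), (-0.05+0.49j), -0.05-0.49j]]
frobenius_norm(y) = 7.37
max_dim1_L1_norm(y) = 7.57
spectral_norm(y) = 4.96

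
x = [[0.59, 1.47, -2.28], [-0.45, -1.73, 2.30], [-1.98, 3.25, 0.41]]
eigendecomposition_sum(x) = [[0.91, -0.46, -1.10], [-0.81, 0.41, 0.99], [-1.57, 0.79, 1.92]] + [[0.01, 0.01, 0.0], [0.00, 0.00, 0.0], [0.0, 0.0, 0.00]] + [[-0.32, 1.92, -1.18], [0.36, -2.14, 1.31], [-0.41, 2.46, -1.51]]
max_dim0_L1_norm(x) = 6.45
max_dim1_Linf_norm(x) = 3.25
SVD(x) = [[0.51,0.48,0.71], [-0.57,-0.44,0.70], [0.65,-0.76,0.05]] @ diag([4.479230919825988, 3.283327115479066, 0.007308873699576132]) @ [[-0.16, 0.86, -0.49], [0.60, -0.31, -0.74], [0.78, 0.42, 0.47]]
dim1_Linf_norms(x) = [2.28, 2.3, 3.25]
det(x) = -0.11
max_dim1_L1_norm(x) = 5.64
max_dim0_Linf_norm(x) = 3.25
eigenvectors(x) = [[-0.46, 0.78, 0.51], [0.41, 0.42, -0.57], [0.79, 0.47, 0.65]]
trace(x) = -0.73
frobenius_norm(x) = 5.55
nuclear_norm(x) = 7.77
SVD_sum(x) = [[-0.37,1.95,-1.12], [0.41,-2.17,1.24], [-0.47,2.48,-1.42]] + [[0.96, -0.49, -1.16],  [-0.87, 0.44, 1.05],  [-1.51, 0.77, 1.83]] + [[0.00, 0.00, 0.0], [0.00, 0.0, 0.0], [0.00, 0.0, 0.0]]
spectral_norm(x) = 4.48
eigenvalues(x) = [3.23, 0.01, -3.97]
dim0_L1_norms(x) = [3.02, 6.45, 4.99]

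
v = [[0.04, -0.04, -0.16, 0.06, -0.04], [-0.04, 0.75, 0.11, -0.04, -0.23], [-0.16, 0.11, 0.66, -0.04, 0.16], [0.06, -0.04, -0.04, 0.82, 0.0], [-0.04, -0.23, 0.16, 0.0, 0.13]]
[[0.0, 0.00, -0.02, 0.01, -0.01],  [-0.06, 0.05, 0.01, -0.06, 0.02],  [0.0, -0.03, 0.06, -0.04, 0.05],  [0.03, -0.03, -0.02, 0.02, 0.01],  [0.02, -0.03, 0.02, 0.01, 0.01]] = v @ [[-0.02, 0.01, -0.10, 0.04, 0.05], [-0.08, 0.05, -0.01, -0.07, 0.04], [0.01, -0.04, 0.07, -0.03, 0.07], [0.03, -0.04, -0.01, 0.02, 0.01], [0.01, -0.06, -0.01, -0.01, 0.07]]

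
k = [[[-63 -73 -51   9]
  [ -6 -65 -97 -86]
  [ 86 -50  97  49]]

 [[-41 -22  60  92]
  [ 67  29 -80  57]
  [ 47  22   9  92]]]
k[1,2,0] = 47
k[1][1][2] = -80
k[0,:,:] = [[-63, -73, -51, 9], [-6, -65, -97, -86], [86, -50, 97, 49]]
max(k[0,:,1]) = -50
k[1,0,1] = -22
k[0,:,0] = [-63, -6, 86]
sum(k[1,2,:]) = 170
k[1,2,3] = 92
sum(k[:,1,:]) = -181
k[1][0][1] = -22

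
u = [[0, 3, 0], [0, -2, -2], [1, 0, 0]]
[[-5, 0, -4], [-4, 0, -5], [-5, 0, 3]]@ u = [[-4, -15, 0], [-5, -12, 0], [3, -15, 0]]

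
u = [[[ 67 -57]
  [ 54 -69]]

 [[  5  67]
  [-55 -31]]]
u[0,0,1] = -57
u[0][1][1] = -69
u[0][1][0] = 54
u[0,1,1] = -69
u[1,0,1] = 67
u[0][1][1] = -69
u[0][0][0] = 67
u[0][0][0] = 67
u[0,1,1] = -69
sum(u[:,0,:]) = 82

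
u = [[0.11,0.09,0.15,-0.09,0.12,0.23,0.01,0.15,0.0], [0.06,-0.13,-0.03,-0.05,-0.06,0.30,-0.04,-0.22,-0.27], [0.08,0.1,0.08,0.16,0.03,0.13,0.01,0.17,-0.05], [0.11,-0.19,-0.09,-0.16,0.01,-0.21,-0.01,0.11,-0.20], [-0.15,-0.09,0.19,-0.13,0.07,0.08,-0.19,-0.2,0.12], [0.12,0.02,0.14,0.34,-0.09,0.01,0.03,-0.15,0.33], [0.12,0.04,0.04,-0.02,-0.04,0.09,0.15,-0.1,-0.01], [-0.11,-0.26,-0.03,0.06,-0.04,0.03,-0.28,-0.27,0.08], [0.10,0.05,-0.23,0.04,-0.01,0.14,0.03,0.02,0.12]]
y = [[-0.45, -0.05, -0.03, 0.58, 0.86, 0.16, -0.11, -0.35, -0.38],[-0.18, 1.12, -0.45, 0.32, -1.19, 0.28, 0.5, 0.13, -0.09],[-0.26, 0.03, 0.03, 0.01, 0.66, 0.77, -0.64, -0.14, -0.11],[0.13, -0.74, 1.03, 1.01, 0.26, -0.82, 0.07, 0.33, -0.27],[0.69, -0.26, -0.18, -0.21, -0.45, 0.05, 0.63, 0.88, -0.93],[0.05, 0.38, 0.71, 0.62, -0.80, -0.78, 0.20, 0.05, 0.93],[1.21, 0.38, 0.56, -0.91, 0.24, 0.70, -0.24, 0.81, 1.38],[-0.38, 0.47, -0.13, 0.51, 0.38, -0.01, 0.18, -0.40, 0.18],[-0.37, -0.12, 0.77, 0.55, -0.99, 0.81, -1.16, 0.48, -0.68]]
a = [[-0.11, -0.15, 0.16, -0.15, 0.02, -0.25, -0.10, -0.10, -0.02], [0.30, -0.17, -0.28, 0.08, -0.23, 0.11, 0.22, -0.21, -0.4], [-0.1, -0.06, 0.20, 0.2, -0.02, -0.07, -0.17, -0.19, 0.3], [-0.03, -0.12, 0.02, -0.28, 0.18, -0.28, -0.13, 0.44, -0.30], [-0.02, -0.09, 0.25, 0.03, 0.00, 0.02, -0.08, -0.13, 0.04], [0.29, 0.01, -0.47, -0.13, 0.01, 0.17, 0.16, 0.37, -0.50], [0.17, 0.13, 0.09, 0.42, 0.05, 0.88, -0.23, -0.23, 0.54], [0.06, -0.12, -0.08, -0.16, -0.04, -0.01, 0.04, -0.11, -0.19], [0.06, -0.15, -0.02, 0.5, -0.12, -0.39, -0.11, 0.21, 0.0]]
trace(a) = -0.53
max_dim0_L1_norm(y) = 5.83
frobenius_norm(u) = 1.24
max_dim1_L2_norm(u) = 0.54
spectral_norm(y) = 2.69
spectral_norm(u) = 0.68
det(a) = 0.00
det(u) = 0.00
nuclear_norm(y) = 12.51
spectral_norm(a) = 1.44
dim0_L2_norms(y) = [1.59, 1.55, 1.65, 1.81, 2.16, 1.77, 1.6, 1.45, 2.09]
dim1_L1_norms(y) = [2.97, 4.26, 2.65, 4.66, 4.28, 4.52, 6.43, 2.64, 5.93]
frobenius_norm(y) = 5.27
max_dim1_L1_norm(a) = 2.74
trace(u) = -0.02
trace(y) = -0.84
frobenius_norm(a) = 2.08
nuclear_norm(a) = 4.39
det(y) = 0.00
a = y @ u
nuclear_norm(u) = 3.06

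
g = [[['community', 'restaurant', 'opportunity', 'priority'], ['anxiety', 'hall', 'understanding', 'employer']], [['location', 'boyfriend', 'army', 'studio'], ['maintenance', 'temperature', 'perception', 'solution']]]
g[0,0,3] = 'priority'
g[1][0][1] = 'boyfriend'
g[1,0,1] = 'boyfriend'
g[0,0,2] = 'opportunity'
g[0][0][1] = 'restaurant'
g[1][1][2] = 'perception'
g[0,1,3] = 'employer'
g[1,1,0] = 'maintenance'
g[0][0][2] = 'opportunity'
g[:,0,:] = [['community', 'restaurant', 'opportunity', 'priority'], ['location', 'boyfriend', 'army', 'studio']]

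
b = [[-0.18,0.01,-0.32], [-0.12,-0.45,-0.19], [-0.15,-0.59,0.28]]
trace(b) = -0.35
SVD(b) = [[-0.03, 0.76, -0.65],[0.55, 0.56, 0.63],[0.84, -0.33, -0.43]] @ diag([0.7757155050956446, 0.47082183209644224, 0.11615617751785078]) @ [[-0.24, -0.95, 0.18], [-0.33, -0.1, -0.94], [0.91, -0.28, -0.29]]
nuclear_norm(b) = 1.36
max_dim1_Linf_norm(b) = 0.59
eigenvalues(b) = [-0.64, -0.15, 0.44]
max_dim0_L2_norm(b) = 0.74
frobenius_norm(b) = 0.91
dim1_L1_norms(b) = [0.51, 0.76, 1.02]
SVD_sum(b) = [[0.01, 0.02, -0.00], [-0.1, -0.4, 0.08], [-0.16, -0.62, 0.12]] + [[-0.12, -0.03, -0.34], [-0.09, -0.03, -0.25], [0.05, 0.02, 0.15]] + [[-0.07, 0.02, 0.02], [0.07, -0.02, -0.02], [-0.05, 0.01, 0.01]]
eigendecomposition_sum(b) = [[-0.08, -0.22, -0.07], [-0.17, -0.46, -0.15], [-0.12, -0.33, -0.11]] + [[-0.12, 0.09, -0.05], [0.04, -0.03, 0.02], [0.01, -0.01, 0.01]] + [[0.02,0.13,-0.20],[0.01,0.04,-0.05],[-0.04,-0.25,0.38]]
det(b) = 0.04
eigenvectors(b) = [[0.36, 0.94, -0.46], [0.76, -0.31, -0.13], [0.54, -0.10, 0.88]]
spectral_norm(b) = 0.78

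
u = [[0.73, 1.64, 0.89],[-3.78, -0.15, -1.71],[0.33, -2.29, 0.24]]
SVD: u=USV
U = [[-0.29, -0.54, 0.79], [0.96, -0.15, 0.25], [-0.02, 0.83, 0.56]]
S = [4.32, 2.8, 0.45]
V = [[-0.89, -0.13, -0.44],[0.15, -0.99, -0.01],[-0.43, -0.08, 0.90]]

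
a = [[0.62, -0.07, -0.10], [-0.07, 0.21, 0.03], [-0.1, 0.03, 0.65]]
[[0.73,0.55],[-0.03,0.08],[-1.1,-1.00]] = a@[[0.97,0.75], [0.4,0.83], [-1.56,-1.46]]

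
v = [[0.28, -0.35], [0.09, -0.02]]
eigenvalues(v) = [(0.13+0.09j), (0.13-0.09j)]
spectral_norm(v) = 0.45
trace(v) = 0.26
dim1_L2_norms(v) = [0.45, 0.09]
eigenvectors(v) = [[(-0.89+0j), -0.89-0.00j], [(-0.38+0.24j), (-0.38-0.24j)]]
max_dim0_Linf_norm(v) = 0.35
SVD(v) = [[-0.99, -0.16], [-0.16, 0.99]] @ diag([0.45403297919640484, 0.05704431437082066]) @ [[-0.64, 0.77], [0.77, 0.64]]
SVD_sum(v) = [[0.29, -0.34], [0.05, -0.06]] + [[-0.01, -0.01], [0.04, 0.04]]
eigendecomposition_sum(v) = [[(0.14-0.06j), -0.17+0.24j], [0.05-0.06j, (-0.01+0.15j)]] + [[0.14+0.06j, -0.17-0.24j], [0.05+0.06j, -0.01-0.15j]]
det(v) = 0.03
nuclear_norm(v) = 0.51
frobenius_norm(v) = 0.46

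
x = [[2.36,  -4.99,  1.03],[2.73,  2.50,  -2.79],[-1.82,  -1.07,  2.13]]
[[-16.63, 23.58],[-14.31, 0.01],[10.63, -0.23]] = x @ [[-5.02, 4.84], [1.23, -1.79], [1.32, 3.13]]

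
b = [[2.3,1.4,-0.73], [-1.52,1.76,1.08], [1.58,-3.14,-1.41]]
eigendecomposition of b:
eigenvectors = [[(0.2+0.53j), 0.20-0.53j, (0.41+0j)], [-0.48-0.11j, -0.48+0.11j, -0.20+0.00j], [0.66+0.00j, (0.66-0j), 0.89+0.00j]]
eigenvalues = [(1.32+1.8j), (1.32-1.8j), (0.01+0j)]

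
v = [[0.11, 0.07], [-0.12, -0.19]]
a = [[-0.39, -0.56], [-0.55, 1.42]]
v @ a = [[-0.08,0.04], [0.15,-0.2]]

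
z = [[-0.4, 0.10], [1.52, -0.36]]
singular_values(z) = [1.62, 0.0]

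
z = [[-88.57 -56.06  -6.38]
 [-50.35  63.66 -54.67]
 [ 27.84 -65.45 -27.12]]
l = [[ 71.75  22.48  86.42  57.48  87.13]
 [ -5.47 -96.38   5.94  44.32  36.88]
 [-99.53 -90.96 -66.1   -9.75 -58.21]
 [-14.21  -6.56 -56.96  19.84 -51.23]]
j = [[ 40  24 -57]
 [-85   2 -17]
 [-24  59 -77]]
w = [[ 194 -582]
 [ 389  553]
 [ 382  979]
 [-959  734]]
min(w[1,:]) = 389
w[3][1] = 734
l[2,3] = -9.75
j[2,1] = 59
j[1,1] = 2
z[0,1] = -56.06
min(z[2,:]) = -65.45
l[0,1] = 22.48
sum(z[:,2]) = -88.17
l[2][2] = -66.1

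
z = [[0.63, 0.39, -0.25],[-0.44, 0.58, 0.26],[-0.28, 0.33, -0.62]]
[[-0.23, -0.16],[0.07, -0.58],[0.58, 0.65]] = z @ [[-0.61,  -0.33],  [-0.03,  -0.68],  [-0.68,  -1.26]]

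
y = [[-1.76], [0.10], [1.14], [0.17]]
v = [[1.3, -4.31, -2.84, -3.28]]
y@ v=[[-2.29, 7.59, 5.00, 5.77],[0.13, -0.43, -0.28, -0.33],[1.48, -4.91, -3.24, -3.74],[0.22, -0.73, -0.48, -0.56]]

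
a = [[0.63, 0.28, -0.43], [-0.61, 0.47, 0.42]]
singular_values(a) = [1.07, 0.53]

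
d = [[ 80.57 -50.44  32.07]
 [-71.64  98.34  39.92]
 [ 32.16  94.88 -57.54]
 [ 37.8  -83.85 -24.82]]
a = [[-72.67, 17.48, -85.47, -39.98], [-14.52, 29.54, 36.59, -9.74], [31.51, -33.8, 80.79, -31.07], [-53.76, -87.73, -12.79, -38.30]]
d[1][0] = -71.64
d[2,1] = 94.88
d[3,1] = -83.85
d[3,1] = -83.85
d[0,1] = -50.44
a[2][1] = -33.8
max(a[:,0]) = 31.51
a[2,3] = -31.07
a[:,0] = [-72.67, -14.52, 31.51, -53.76]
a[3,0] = -53.76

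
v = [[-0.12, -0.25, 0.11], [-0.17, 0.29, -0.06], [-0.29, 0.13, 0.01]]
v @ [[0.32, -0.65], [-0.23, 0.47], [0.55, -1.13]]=[[0.08, -0.16],[-0.15, 0.31],[-0.12, 0.24]]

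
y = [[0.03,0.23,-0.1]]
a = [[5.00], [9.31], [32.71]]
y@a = [[-0.98]]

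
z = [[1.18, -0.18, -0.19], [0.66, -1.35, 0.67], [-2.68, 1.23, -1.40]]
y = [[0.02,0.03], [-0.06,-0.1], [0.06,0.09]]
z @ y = [[0.02, 0.04], [0.13, 0.22], [-0.21, -0.33]]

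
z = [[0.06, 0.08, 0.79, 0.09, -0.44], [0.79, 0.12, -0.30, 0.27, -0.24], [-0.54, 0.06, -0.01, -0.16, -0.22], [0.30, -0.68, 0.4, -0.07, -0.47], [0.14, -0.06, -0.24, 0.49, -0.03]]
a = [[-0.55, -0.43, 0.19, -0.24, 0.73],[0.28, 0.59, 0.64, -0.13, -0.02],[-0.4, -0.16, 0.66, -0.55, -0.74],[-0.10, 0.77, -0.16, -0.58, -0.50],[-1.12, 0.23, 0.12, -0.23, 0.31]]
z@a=[[0.16, -0.14, 0.52, -0.41, -0.72], [-0.04, -0.07, -0.04, -0.14, 0.59], [0.58, 0.1, -0.07, 0.27, -0.38], [0.02, -0.76, -0.16, -0.05, -0.17], [-0.01, 0.31, -0.25, -0.17, 0.03]]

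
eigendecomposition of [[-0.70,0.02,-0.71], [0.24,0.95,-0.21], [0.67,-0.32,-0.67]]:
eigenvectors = [[-0.70+0.00j,(-0.7-0j),(-0.08+0j)], [(0.05+0.11j),0.05-0.11j,(-0.98+0j)], [(-0.01+0.7j),(-0.01-0.7j),0.16+0.00j]]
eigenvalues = [(-0.71+0.7j), (-0.71-0.7j), (1+0j)]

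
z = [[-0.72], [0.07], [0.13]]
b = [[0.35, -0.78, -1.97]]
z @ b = [[-0.25, 0.56, 1.42],  [0.02, -0.05, -0.14],  [0.05, -0.1, -0.26]]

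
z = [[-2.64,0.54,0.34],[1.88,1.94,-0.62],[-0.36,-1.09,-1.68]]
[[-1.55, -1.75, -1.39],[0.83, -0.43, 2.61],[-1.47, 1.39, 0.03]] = z @ [[0.68,0.45,0.58], [0.0,-0.79,0.61], [0.73,-0.41,-0.54]]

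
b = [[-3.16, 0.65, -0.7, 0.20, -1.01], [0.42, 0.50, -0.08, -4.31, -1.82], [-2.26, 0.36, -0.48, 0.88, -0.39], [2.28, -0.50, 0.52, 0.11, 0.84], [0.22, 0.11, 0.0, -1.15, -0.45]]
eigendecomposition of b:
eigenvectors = [[(-0.59+0j), (0.11+0j), (0.23+0j), (0.18-0j), 0.18+0.00j], [(0.48+0j), (0.95+0j), -0.42+0.00j, (0.88+0j), (0.88-0j)], [(-0.49+0j), -0.10+0.00j, (-0.76+0j), -0.34+0.10j, (-0.34-0.1j)], [0.40+0.00j, (-0.13+0j), (0.16+0j), (0.02+0.02j), 0.02-0.02j], [(0.15+0j), 0.25+0.00j, (-0.42+0j), (0.24-0.06j), (0.24+0.06j)]]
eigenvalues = [(-4.15+0j), (0.68+0j), (-0.01+0j), 0j, -0j]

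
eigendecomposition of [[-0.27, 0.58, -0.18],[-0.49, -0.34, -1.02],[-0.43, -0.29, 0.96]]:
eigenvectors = [[0.16+0.63j,  (0.16-0.63j),  (-0.27+0j)], [(-0.74+0j),  -0.74-0.00j,  -0.46+0.00j], [(-0.16+0.13j),  -0.16-0.13j,  0.85+0.00j]]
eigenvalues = [(-0.45+0.59j), (-0.45-0.59j), (1.26+0j)]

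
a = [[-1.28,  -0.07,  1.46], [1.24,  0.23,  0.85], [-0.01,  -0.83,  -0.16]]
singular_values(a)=[1.97, 1.52, 0.79]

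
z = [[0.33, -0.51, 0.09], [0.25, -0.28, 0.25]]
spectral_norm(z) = 0.74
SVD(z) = [[-0.82, -0.58], [-0.58, 0.82]] @ diag([0.7435247538065103, 0.1663458459865108]) @ [[-0.56, 0.78, -0.29], [0.08, 0.40, 0.91]]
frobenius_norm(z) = 0.76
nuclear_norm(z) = 0.91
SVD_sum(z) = [[0.34,-0.47,0.18], [0.24,-0.33,0.13]] + [[-0.01,-0.04,-0.09], [0.01,0.05,0.12]]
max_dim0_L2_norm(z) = 0.58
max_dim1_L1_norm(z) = 0.93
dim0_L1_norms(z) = [0.58, 0.79, 0.34]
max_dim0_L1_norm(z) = 0.79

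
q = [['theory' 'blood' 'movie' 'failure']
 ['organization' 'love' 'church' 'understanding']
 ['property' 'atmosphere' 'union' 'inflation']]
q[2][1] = 'atmosphere'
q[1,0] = 'organization'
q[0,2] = 'movie'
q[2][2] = 'union'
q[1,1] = 'love'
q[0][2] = 'movie'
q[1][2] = 'church'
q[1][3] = 'understanding'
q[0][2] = 'movie'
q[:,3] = ['failure', 'understanding', 'inflation']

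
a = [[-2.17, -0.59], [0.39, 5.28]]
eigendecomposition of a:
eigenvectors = [[-1.0, 0.08], [0.05, -1.0]]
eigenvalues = [-2.14, 5.25]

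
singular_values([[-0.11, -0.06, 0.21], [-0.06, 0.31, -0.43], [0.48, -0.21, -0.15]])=[0.57, 0.56, 0.0]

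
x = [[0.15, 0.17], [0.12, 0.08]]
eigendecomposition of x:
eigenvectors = [[0.83, -0.68], [0.55, 0.73]]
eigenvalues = [0.26, -0.03]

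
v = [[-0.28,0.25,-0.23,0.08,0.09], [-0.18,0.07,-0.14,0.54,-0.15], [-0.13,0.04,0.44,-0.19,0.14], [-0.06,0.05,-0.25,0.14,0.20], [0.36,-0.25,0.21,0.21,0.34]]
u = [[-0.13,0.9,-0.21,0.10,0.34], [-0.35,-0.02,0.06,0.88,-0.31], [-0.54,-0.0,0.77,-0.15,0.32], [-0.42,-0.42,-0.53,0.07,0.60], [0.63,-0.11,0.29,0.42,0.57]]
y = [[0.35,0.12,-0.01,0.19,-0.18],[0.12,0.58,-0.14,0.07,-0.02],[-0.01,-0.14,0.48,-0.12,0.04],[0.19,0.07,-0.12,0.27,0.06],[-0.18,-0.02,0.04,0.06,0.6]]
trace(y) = 2.28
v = y @ u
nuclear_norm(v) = 2.27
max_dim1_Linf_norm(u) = 0.9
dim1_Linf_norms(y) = [0.35, 0.58, 0.48, 0.27, 0.6]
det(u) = -1.00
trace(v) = 0.71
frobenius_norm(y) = 1.17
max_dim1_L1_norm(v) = 1.37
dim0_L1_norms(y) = [0.85, 0.93, 0.79, 0.71, 0.9]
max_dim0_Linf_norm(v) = 0.54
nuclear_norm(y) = 2.28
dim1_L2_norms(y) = [0.45, 0.61, 0.52, 0.36, 0.63]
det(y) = 0.00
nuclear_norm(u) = 5.00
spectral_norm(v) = 0.81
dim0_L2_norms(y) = [0.45, 0.61, 0.52, 0.36, 0.63]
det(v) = -0.00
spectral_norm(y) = 0.81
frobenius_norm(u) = 2.24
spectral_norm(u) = 1.01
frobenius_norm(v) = 1.17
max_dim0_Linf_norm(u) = 0.9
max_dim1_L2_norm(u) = 1.0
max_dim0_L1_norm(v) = 1.27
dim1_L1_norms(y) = [0.85, 0.93, 0.79, 0.71, 0.9]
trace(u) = 1.26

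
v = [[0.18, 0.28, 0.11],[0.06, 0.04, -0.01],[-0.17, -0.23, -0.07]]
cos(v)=[[0.98, -0.02, -0.0], [-0.01, 0.99, -0.00], [0.02, 0.02, 1.01]]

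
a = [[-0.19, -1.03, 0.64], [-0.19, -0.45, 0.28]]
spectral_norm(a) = 1.35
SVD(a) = [[-0.91, -0.41], [-0.41, 0.91]] @ diag([1.346969868937618, 0.0962921189619179]) @ [[0.19, 0.83, -0.52],[-0.98, 0.16, -0.1]]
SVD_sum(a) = [[-0.23, -1.02, 0.64], [-0.10, -0.46, 0.29]] + [[0.04, -0.01, 0.00], [-0.09, 0.01, -0.01]]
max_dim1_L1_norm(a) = 1.86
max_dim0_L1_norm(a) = 1.48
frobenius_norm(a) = 1.35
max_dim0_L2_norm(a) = 1.12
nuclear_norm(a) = 1.44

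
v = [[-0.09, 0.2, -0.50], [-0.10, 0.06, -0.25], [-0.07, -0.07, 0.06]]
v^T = [[-0.09,-0.1,-0.07], [0.20,0.06,-0.07], [-0.5,-0.25,0.06]]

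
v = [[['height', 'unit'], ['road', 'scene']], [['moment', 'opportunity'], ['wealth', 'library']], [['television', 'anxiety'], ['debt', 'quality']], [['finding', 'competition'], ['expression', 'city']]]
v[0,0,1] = 'unit'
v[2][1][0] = 'debt'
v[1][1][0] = 'wealth'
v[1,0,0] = 'moment'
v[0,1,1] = 'scene'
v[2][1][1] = 'quality'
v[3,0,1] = 'competition'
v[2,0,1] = 'anxiety'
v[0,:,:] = [['height', 'unit'], ['road', 'scene']]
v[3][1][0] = 'expression'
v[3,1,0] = 'expression'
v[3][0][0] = 'finding'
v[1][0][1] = 'opportunity'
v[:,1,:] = [['road', 'scene'], ['wealth', 'library'], ['debt', 'quality'], ['expression', 'city']]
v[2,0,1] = 'anxiety'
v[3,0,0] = 'finding'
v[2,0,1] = 'anxiety'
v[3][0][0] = 'finding'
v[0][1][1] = 'scene'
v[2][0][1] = 'anxiety'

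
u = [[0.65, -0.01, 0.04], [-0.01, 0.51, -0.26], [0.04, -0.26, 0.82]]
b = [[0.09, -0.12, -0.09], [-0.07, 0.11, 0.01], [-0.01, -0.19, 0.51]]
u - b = [[0.56,0.11,0.13], [0.06,0.40,-0.27], [0.05,-0.07,0.31]]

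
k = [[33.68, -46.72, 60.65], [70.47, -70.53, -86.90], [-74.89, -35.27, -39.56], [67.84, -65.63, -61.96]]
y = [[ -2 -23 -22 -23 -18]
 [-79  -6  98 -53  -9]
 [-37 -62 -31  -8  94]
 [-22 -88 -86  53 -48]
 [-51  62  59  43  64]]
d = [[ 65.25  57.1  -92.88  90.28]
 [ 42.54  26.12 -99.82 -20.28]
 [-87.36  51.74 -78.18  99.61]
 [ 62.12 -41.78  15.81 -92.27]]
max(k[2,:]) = -35.27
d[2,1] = 51.74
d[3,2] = 15.81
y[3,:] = [-22, -88, -86, 53, -48]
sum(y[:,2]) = 18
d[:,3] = [90.28, -20.28, 99.61, -92.27]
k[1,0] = 70.47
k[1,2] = -86.9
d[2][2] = -78.18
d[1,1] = 26.12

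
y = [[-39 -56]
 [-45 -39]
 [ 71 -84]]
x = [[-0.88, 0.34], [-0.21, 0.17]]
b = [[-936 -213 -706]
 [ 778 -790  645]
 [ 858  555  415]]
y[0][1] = -56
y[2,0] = 71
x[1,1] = 0.169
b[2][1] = 555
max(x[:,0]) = -0.212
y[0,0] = -39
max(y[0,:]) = -39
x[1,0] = -0.212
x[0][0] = -0.882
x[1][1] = 0.169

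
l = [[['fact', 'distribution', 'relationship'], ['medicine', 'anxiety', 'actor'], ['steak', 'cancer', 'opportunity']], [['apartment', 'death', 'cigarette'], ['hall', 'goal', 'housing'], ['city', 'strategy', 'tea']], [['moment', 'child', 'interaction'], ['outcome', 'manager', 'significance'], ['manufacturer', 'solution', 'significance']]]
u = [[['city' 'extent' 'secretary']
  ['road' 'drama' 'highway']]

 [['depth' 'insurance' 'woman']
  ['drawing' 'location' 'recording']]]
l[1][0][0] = 'apartment'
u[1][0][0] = 'depth'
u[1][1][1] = 'location'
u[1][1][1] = 'location'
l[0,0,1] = 'distribution'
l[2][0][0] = 'moment'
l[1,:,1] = ['death', 'goal', 'strategy']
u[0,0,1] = 'extent'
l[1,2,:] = ['city', 'strategy', 'tea']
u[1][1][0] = 'drawing'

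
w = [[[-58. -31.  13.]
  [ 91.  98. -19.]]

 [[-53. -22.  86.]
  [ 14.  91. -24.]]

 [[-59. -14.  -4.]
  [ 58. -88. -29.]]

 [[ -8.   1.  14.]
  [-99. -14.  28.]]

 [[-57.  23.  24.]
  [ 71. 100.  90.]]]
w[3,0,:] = [-8.0, 1.0, 14.0]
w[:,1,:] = [[91.0, 98.0, -19.0], [14.0, 91.0, -24.0], [58.0, -88.0, -29.0], [-99.0, -14.0, 28.0], [71.0, 100.0, 90.0]]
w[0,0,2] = 13.0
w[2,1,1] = -88.0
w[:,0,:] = [[-58.0, -31.0, 13.0], [-53.0, -22.0, 86.0], [-59.0, -14.0, -4.0], [-8.0, 1.0, 14.0], [-57.0, 23.0, 24.0]]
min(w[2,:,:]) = -88.0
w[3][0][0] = -8.0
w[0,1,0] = 91.0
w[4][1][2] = 90.0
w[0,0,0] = -58.0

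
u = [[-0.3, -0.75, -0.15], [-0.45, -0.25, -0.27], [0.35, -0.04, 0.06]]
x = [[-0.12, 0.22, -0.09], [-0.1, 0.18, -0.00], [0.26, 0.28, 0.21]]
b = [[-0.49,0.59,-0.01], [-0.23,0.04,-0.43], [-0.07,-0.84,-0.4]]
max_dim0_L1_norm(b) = 1.47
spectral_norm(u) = 0.97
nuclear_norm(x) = 0.81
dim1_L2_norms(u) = [0.82, 0.58, 0.36]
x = b @ u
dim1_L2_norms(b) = [0.77, 0.49, 0.93]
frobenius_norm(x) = 0.55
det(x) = 0.01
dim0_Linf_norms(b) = [0.49, 0.84, 0.43]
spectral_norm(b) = 1.10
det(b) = 0.15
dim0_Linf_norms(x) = [0.26, 0.28, 0.21]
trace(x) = 0.27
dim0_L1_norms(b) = [0.79, 1.47, 0.84]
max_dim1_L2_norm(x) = 0.44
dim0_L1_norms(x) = [0.48, 0.68, 0.3]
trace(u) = -0.49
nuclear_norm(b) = 1.97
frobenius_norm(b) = 1.30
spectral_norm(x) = 0.44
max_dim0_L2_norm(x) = 0.4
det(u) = 0.04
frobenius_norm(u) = 1.07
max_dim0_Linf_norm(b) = 0.84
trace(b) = -0.85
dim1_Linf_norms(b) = [0.59, 0.43, 0.84]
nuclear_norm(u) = 1.51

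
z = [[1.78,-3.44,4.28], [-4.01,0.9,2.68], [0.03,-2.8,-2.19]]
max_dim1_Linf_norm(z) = 4.28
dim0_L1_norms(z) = [5.82, 7.14, 9.15]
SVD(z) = [[-0.98,0.19,-0.03], [-0.18,-0.86,0.47], [0.06,0.47,0.88]] @ diag([5.790550636984599, 5.331590183139613, 2.84140272393171]) @ [[-0.18, 0.53, -0.83], [0.71, -0.51, -0.48], [-0.68, -0.68, -0.29]]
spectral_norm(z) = 5.79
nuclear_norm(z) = 13.96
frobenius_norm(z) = 8.37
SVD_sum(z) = [[1.00,-2.99,4.73], [0.18,-0.55,0.88], [-0.06,0.18,-0.29]] + [[0.72, -0.51, -0.48], [-3.29, 2.36, 2.19], [1.79, -1.28, -1.19]] + [[0.07, 0.07, 0.03], [-0.91, -0.91, -0.38], [-1.7, -1.70, -0.72]]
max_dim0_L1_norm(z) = 9.15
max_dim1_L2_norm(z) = 5.77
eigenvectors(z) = [[-0.79+0.00j, (-0.55+0.13j), -0.55-0.13j], [(0.57+0j), (-0.62+0j), (-0.62-0j)], [-0.21+0.00j, (-0.05-0.54j), (-0.05+0.54j)]]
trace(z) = 0.49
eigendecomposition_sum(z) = [[3.15+0.00j, -2.86+0.00j, (0.76+0j)], [(-2.28+0j), 2.08-0.00j, (-0.55+0j)], [0.85+0.00j, -0.77+0.00j, (0.21+0j)]] + [[(-0.68+0.54j),-0.29+1.12j,1.76+1.01j], [(-0.86+0.4j),(-0.59+1.12j),(1.62+1.52j)], [(-0.41-0.72j),(-1.01-0.43j),-1.20+1.52j]] + [[-0.68-0.54j, (-0.29-1.12j), (1.76-1.01j)], [(-0.86-0.4j), -0.59-1.12j, 1.62-1.52j], [(-0.41+0.72j), -1.01+0.43j, (-1.2-1.52j)]]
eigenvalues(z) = [(5.43+0j), (-2.47+3.17j), (-2.47-3.17j)]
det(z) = 87.72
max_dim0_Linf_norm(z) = 4.28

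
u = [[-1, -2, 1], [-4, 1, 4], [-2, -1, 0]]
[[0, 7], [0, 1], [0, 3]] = u@ [[0, 0], [0, -3], [0, 1]]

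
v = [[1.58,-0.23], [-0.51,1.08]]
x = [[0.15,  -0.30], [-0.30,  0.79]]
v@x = [[0.31, -0.66], [-0.40, 1.01]]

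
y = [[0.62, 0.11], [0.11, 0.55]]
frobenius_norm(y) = 0.84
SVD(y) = [[-0.81, -0.59], [-0.59, 0.81]] @ diag([0.700433963806152, 0.469566036193848]) @ [[-0.81, -0.59], [-0.59, 0.81]]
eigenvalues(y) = [0.7, 0.47]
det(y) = 0.33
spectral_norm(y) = 0.70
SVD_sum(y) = [[0.46, 0.33], [0.33, 0.24]] + [[0.16, -0.22], [-0.22, 0.31]]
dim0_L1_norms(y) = [0.73, 0.66]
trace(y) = 1.17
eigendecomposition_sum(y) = [[0.46, 0.33], [0.33, 0.24]] + [[0.16,-0.22], [-0.22,0.31]]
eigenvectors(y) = [[0.81,-0.59],  [0.59,0.81]]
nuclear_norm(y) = 1.17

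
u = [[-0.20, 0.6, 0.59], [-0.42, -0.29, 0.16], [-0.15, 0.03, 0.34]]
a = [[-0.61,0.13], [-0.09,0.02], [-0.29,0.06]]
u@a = [[-0.10, 0.02],[0.24, -0.05],[-0.01, 0.0]]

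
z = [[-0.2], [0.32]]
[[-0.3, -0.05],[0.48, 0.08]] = z @ [[1.51, 0.24]]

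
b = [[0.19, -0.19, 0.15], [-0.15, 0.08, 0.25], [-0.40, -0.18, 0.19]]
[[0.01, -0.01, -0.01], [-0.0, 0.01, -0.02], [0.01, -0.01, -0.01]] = b@[[0.0, -0.00, -0.0], [-0.04, 0.04, -0.02], [0.01, 0.01, -0.08]]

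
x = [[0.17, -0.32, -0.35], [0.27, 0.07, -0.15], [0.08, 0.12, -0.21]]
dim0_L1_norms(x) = [0.52, 0.51, 0.71]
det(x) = -0.02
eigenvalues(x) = [(0.1+0.35j), (0.1-0.35j), (-0.18+0j)]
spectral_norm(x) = 0.55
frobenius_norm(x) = 0.65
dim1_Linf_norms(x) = [0.35, 0.27, 0.21]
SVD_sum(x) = [[0.24,  -0.19,  -0.37], [0.11,  -0.09,  -0.17], [0.08,  -0.06,  -0.12]] + [[-0.07,  -0.13,  0.02], [0.09,  0.18,  -0.03], [0.08,  0.15,  -0.03]] + [[-0.0, 0.00, -0.0], [0.06, -0.02, 0.05], [-0.08, 0.03, -0.07]]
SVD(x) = [[-0.87, 0.49, 0.04], [-0.41, -0.67, -0.62], [-0.28, -0.56, 0.78]] @ diag([0.5523404313211465, 0.30916799442640786, 0.13540752988782565]) @ [[-0.51, 0.39, 0.77], [-0.46, -0.88, 0.15], [-0.73, 0.28, -0.62]]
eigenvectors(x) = [[(0.77+0j), 0.77-0.00j, 0.60+0.00j], [0.15-0.58j, 0.15+0.58j, -0.19+0.00j], [-0.23j, 0.00+0.23j, 0.77+0.00j]]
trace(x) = 0.03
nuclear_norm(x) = 1.00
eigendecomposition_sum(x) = [[(0.09+0.15j), -0.18+0.10j, (-0.12-0.09j)], [(0.13-0.04j), 0.04+0.16j, -0.09+0.07j], [0.05-0.03j, (0.03+0.05j), (-0.03+0.03j)]] + [[0.09-0.15j,(-0.18-0.1j),(-0.12+0.09j)], [0.13+0.04j,0.04-0.16j,(-0.09-0.07j)], [0.05+0.03j,(0.03-0.05j),(-0.03-0.03j)]] + [[(-0.01+0j), (0.05+0j), -0.12-0.00j], [0.00-0.00j, (-0.01-0j), (0.04+0j)], [(-0.01+0j), (0.06+0j), -0.15-0.00j]]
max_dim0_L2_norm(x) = 0.43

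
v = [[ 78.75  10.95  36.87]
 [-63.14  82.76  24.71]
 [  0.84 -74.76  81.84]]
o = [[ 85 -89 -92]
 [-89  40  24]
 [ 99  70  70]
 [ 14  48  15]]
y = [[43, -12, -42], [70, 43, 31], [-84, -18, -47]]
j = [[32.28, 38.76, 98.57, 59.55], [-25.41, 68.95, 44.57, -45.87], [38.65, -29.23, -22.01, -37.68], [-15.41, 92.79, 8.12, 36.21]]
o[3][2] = 15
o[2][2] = 70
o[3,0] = 14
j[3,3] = 36.21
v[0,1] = 10.95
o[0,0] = 85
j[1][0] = -25.41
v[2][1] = -74.76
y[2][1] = -18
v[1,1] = 82.76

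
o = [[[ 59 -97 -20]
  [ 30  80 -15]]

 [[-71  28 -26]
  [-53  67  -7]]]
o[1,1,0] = -53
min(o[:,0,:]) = -97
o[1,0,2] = -26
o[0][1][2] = -15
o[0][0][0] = 59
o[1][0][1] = 28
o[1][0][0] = -71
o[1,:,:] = [[-71, 28, -26], [-53, 67, -7]]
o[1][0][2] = -26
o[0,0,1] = -97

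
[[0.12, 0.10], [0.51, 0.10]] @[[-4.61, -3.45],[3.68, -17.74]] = [[-0.19, -2.19],[-1.98, -3.53]]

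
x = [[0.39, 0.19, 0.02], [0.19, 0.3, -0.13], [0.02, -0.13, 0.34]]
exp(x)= [[1.50, 0.27, 0.01],[0.27, 1.39, -0.18],[0.01, -0.18, 1.42]]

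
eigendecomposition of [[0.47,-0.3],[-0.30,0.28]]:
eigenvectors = [[0.81, 0.59], [-0.59, 0.81]]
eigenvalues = [0.69, 0.06]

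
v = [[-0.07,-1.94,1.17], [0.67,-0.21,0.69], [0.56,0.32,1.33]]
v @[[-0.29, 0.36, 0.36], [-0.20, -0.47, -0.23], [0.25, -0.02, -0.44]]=[[0.70, 0.86, -0.09],[0.02, 0.33, -0.01],[0.11, 0.02, -0.46]]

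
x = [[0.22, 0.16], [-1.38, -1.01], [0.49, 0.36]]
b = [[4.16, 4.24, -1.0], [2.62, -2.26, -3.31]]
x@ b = [[1.33, 0.57, -0.75], [-8.39, -3.57, 4.72], [2.98, 1.26, -1.68]]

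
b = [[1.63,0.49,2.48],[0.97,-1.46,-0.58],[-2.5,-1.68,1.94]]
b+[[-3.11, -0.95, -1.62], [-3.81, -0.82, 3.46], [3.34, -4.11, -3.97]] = [[-1.48, -0.46, 0.86], [-2.84, -2.28, 2.88], [0.84, -5.79, -2.03]]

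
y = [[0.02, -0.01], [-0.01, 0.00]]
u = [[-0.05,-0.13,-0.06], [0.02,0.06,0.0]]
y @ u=[[-0.0, -0.0, -0.00], [0.00, 0.0, 0.00]]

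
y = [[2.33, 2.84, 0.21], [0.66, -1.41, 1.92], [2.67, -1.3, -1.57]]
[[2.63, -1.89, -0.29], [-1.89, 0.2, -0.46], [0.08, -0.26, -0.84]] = y@[[0.17, -0.33, -0.28], [0.82, -0.39, 0.13], [-0.44, -0.07, -0.05]]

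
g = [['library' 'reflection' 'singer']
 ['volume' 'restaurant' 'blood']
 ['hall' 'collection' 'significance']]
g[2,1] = 'collection'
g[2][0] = 'hall'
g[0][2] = 'singer'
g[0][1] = 'reflection'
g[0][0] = 'library'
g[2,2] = 'significance'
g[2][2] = 'significance'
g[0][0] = 'library'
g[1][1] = 'restaurant'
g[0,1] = 'reflection'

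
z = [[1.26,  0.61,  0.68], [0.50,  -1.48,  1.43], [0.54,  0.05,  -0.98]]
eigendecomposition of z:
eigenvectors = [[-0.95+0.00j, (-0.25-0.06j), (-0.25+0.06j)], [(-0.25+0j), (0.94+0j), (0.94-0j)], [(-0.21+0j), (0.15+0.15j), (0.15-0.15j)]]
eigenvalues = [(1.57+0j), (-1.38+0.19j), (-1.38-0.19j)]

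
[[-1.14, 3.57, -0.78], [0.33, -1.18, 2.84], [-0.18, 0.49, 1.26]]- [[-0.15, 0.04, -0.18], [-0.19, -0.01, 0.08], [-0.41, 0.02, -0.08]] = [[-0.99, 3.53, -0.60], [0.52, -1.17, 2.76], [0.23, 0.47, 1.34]]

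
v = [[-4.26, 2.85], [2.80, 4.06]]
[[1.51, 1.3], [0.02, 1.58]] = v @ [[-0.24, -0.03], [0.17, 0.41]]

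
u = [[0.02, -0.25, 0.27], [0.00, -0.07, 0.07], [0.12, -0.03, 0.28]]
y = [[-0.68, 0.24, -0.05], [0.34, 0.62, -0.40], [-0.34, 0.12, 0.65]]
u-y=[[0.7, -0.49, 0.32], [-0.34, -0.69, 0.47], [0.46, -0.15, -0.37]]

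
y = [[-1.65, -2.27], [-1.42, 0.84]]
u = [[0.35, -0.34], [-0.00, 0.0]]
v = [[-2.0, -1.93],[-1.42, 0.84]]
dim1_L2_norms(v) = [2.78, 1.65]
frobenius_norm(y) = 3.26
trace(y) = -0.81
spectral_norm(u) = 0.49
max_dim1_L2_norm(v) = 2.78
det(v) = -4.42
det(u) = 0.00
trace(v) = -1.16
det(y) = -4.61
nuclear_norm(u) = 0.49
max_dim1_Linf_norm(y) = 2.27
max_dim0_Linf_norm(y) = 2.27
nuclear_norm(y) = 4.45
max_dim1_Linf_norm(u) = 0.35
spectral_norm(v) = 2.83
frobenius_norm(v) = 3.23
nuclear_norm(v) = 4.39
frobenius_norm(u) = 0.49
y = v + u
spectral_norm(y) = 2.81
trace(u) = 0.35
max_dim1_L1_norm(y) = 3.92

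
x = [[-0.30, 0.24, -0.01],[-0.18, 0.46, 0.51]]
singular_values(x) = [0.75, 0.29]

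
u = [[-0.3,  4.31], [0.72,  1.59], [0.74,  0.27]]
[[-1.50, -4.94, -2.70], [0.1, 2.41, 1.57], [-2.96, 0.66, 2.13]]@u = [[-5.10,-15.05], [2.87,4.69], [2.94,-11.13]]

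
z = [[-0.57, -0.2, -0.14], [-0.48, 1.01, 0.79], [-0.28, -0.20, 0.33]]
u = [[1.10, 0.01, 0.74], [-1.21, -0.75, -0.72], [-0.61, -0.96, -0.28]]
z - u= [[-1.67, -0.21, -0.88], [0.73, 1.76, 1.51], [0.33, 0.76, 0.61]]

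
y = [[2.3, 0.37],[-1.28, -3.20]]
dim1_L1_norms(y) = [2.67, 4.48]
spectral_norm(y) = 3.73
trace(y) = -0.90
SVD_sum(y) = [[0.95, 1.33], [-1.94, -2.73]] + [[1.35, -0.96], [0.66, -0.47]]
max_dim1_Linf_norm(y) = 3.2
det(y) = -6.89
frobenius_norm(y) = 4.16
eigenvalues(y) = [2.21, -3.11]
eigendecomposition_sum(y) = [[2.25, 0.15], [-0.53, -0.04]] + [[0.05, 0.22], [-0.75, -3.16]]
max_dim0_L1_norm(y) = 3.58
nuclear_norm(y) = 5.57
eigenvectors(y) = [[0.97, -0.07], [-0.23, 1.00]]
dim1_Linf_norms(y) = [2.3, 3.2]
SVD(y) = [[-0.44, 0.9], [0.9, 0.44]] @ diag([3.727134075461296, 1.847639462540046]) @ [[-0.58, -0.82], [0.82, -0.58]]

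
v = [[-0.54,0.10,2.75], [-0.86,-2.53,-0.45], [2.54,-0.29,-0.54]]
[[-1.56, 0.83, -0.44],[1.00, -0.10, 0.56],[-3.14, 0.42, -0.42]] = v @ [[-1.39, 0.23, -0.22], [0.23, -0.10, -0.11], [-0.85, 0.35, -0.2]]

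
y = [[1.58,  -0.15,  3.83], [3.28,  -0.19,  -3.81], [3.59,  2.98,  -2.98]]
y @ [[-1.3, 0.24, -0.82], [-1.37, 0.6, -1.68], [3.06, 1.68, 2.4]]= [[9.87, 6.72, 8.15],[-15.66, -5.73, -11.51],[-17.87, -2.36, -15.1]]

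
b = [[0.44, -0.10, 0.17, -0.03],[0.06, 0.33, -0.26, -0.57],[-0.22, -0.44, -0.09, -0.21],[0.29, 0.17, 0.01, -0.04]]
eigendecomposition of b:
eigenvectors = [[0.19+0.00j,  -0.26-0.31j,  -0.26+0.31j,  (0.79+0j)], [(-0.36+0j),  -0.07-0.21j,  (-0.07+0.21j),  -0.56+0.00j], [(-0.91+0j),  (0.74+0j),  0.74-0.00j,  0.04+0.00j], [(0.1+0j),  -0.48-0.07j,  (-0.48+0.07j),  0.24+0.00j]]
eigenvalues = [(-0.2+0j), (0.16+0.24j), (0.16-0.24j), (0.51+0j)]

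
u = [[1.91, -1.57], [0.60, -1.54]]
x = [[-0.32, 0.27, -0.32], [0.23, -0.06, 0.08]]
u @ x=[[-0.97, 0.61, -0.74], [-0.55, 0.25, -0.32]]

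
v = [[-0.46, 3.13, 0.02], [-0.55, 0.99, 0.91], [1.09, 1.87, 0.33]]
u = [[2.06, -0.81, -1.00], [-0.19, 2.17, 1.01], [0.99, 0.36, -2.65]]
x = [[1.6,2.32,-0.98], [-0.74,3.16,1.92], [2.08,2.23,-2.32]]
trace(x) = 2.44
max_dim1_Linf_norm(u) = 2.65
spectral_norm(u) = 3.65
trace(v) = 0.86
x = u + v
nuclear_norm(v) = 5.97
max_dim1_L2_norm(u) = 2.85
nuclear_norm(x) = 8.89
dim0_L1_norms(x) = [4.42, 7.71, 5.22]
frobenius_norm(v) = 4.11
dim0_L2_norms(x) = [2.73, 4.51, 3.17]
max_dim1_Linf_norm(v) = 3.13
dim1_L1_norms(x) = [4.9, 5.82, 6.63]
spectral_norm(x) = 4.92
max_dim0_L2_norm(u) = 3.01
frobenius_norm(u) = 4.45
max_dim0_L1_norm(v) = 5.99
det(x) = -5.24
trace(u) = 1.58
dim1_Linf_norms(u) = [2.06, 2.17, 2.65]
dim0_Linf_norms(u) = [2.06, 2.17, 2.65]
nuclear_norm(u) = 7.17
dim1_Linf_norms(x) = [2.32, 3.16, 2.32]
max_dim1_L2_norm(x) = 3.83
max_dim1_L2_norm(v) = 3.16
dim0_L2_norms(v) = [1.3, 3.78, 0.97]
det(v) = 4.26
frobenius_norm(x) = 6.15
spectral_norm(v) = 3.80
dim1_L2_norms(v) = [3.16, 1.45, 2.19]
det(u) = -10.78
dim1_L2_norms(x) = [2.98, 3.77, 3.83]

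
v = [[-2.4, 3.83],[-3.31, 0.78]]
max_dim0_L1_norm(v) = 5.71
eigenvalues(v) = [(-0.81+3.19j), (-0.81-3.19j)]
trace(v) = -1.62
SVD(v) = [[-0.83,-0.56], [-0.56,0.83]] @ diag([5.271855255095492, 2.0496200060796776]) @ [[0.73,-0.69], [-0.69,-0.73]]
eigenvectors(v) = [[0.73+0.00j, (0.73-0j)], [(0.3+0.61j), (0.3-0.61j)]]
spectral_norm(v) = 5.27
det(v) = 10.81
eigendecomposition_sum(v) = [[-1.20+1.39j, (1.92+0.49j)],[-1.65-0.42j, (0.39+1.8j)]] + [[(-1.2-1.39j), (1.92-0.49j)],[(-1.65+0.42j), 0.39-1.80j]]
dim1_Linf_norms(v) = [3.83, 3.31]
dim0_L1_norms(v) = [5.71, 4.61]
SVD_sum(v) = [[-3.18, 3.0], [-2.15, 2.02]] + [[0.78, 0.83], [-1.16, -1.24]]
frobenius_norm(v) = 5.66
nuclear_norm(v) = 7.32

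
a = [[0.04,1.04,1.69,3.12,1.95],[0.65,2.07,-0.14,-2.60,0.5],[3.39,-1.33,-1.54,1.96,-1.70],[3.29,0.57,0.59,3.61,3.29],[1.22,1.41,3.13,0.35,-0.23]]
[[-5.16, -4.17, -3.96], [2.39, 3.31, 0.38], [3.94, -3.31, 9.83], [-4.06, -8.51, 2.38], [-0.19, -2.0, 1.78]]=a@[[0.82, -0.94, 2.31], [0.28, 1.19, -0.8], [-0.52, -0.8, -0.0], [-0.7, -0.7, -0.40], [-1.24, -0.94, -1.01]]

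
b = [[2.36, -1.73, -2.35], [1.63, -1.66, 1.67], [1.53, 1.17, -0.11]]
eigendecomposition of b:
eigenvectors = [[-0.76+0.00j, -0.76-0.00j, (-0.08+0j)], [-0.18+0.38j, -0.18-0.38j, -0.87+0.00j], [(-0.14+0.48j), -0.14-0.48j, (0.49+0j)]]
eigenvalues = [(1.52+2.37j), (1.52-2.37j), (-2.45+0j)]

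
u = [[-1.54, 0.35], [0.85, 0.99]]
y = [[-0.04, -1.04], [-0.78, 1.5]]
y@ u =[[-0.82, -1.04], [2.48, 1.21]]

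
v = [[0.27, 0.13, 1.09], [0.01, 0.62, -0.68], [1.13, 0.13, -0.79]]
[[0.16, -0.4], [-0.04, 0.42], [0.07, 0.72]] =v @ [[0.13, 0.30], [0.05, 0.16], [0.11, -0.46]]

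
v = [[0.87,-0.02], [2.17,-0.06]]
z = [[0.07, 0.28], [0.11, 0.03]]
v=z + [[0.8, -0.30],[2.06, -0.09]]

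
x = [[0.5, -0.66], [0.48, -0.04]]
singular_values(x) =[0.9, 0.33]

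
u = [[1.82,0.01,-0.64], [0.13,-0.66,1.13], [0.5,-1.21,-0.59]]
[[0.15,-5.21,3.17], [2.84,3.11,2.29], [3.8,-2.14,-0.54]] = u@[[0.30, -1.89, 2.45], [-3.29, -0.36, 0.47], [0.56, 2.76, 2.02]]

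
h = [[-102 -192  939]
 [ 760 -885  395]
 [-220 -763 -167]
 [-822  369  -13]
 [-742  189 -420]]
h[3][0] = -822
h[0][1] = -192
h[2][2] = -167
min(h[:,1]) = -885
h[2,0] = -220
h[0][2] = 939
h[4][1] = 189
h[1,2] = 395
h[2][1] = -763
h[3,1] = 369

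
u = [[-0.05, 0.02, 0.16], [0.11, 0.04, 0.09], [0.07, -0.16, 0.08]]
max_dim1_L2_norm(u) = 0.19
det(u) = -0.00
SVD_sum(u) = [[0.04, -0.04, 0.09], [0.03, -0.04, 0.08], [0.06, -0.07, 0.13]] + [[-0.04, 0.09, 0.06], [-0.01, 0.04, 0.02], [0.03, -0.08, -0.06]] + [[-0.05, -0.03, 0.01], [0.09, 0.05, -0.02], [-0.02, -0.01, 0.00]]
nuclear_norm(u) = 0.50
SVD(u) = [[-0.50, -0.71, -0.5], [-0.45, -0.28, 0.85], [-0.74, 0.65, -0.18]] @ diag([0.215132581349388, 0.1632947651761857, 0.11938505814382012]) @ [[-0.36, 0.42, -0.84], [0.31, -0.79, -0.53], [0.88, 0.45, -0.15]]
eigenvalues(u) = [(-0.14+0j), (0.11+0.13j), (0.11-0.13j)]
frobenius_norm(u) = 0.30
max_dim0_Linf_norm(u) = 0.16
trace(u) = 0.07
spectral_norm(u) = 0.22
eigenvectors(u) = [[-0.84+0.00j, -0.37-0.30j, -0.37+0.30j],[(0.28+0j), (-0.65+0j), (-0.65-0j)],[(0.46+0j), -0.03-0.60j, (-0.03+0.6j)]]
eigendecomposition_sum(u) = [[-0.10-0.00j, 0.05-0.00j, (0.05+0j)], [0.03+0.00j, (-0.02+0j), -0.02-0.00j], [(0.05+0j), -0.03+0.00j, -0.03-0.00j]] + [[0.02+0.01j, -0.02+0.05j, 0.06-0.01j], [(0.04-0.01j), 0.03+0.07j, 0.05-0.06j], [(0.01+0.04j), (-0.07+0.03j), (0.05+0.05j)]] + [[(0.02-0.01j), -0.02-0.05j, (0.06+0.01j)], [(0.04+0.01j), 0.03-0.07j, (0.05+0.06j)], [0.01-0.04j, (-0.07-0.03j), (0.05-0.05j)]]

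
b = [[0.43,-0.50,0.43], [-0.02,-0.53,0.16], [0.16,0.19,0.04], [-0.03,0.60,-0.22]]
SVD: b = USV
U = [[-0.67, 0.67, 0.28], [-0.48, -0.42, 0.34], [0.1, 0.51, -0.55], [0.57, 0.34, 0.71]]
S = [1.1, 0.45, 0.0]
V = [[-0.25,  0.86,  -0.44], [0.82,  0.43,  0.37], [0.51,  -0.27,  -0.82]]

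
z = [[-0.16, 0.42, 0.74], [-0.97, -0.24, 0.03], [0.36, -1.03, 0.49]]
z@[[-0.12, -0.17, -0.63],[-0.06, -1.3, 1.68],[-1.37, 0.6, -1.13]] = [[-1.02, -0.07, -0.03], [0.09, 0.49, 0.17], [-0.65, 1.57, -2.51]]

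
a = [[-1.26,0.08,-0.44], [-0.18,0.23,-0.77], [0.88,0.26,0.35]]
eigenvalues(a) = [(-1.01+0j), (0.17+0.51j), (0.17-0.51j)]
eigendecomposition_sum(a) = [[-1.16+0.00j,  0.14-0.00j,  -0.30+0.00j], [(0.26-0j),  (-0.03+0j),  0.07-0.00j], [(0.7-0j),  -0.08+0.00j,  (0.18-0j)]] + [[(-0.05-0.03j), (-0.03+0.05j), -0.07-0.06j], [(-0.22+0.15j), 0.13+0.23j, (-0.42+0.16j)], [0.09+0.17j, (0.17-0.08j), 0.09+0.30j]] + [[(-0.05+0.03j),(-0.03-0.05j),(-0.07+0.06j)],[(-0.22-0.15j),(0.13-0.23j),-0.42-0.16j],[0.09-0.17j,0.17+0.08j,(0.09-0.3j)]]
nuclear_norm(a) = 2.64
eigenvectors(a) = [[(-0.84+0j), -0.08-0.15j, (-0.08+0.15j)], [(0.19+0j), -0.80+0.00j, (-0.8-0j)], [(0.51+0j), (-0.05+0.57j), (-0.05-0.57j)]]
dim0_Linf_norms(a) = [1.26, 0.26, 0.77]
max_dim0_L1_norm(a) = 2.32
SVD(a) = [[-0.78, 0.18, 0.6], [-0.3, -0.95, -0.1], [0.56, -0.26, 0.79]] @ diag([1.7024468550242262, 0.6846090975523265, 0.25156527853960675]) @ [[0.89, 0.01, 0.45], [-0.41, -0.4, 0.82], [-0.18, 0.92, 0.35]]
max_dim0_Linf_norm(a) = 1.26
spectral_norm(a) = 1.70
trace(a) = -0.68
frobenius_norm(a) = 1.85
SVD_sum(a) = [[-1.18, -0.01, -0.59], [-0.45, -0.0, -0.23], [0.84, 0.01, 0.42]] + [[-0.05, -0.05, 0.10], [0.27, 0.26, -0.53], [0.07, 0.07, -0.14]] + [[-0.03, 0.14, 0.05], [0.00, -0.02, -0.01], [-0.04, 0.18, 0.07]]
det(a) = -0.29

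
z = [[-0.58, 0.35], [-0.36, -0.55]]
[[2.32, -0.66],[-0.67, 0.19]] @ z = [[-1.11, 1.18], [0.32, -0.34]]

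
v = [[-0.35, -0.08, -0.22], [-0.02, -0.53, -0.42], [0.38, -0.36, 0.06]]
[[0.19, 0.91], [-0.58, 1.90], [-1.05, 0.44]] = v @ [[0.12,-1.38], [2.70,-2.83], [-2.04,-0.89]]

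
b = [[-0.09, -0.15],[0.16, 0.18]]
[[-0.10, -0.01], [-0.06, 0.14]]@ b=[[0.01, 0.01], [0.03, 0.03]]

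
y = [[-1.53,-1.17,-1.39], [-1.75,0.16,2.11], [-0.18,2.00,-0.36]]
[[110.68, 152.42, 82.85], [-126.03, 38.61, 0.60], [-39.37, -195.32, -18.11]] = y @ [[1.47, -26.84, -25.15], [-29.68, -99.43, -14.82], [-56.26, 3.58, -19.45]]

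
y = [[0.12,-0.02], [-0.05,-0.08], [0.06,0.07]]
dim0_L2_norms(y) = [0.14, 0.11]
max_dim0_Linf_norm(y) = 0.12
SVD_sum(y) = [[0.09, 0.04], [-0.07, -0.04], [0.08, 0.04]] + [[0.03, -0.06], [0.02, -0.04], [-0.02, 0.03]]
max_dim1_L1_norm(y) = 0.14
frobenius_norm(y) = 0.18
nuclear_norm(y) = 0.25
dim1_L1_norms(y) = [0.14, 0.13, 0.13]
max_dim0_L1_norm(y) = 0.23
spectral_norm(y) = 0.15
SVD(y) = [[-0.64, -0.76], [0.53, -0.53], [-0.56, 0.38]] @ diag([0.15290555872590283, 0.09391427000578499]) @ [[-0.9, -0.44], [-0.44, 0.90]]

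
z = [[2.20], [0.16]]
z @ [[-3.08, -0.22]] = [[-6.78, -0.48],[-0.49, -0.04]]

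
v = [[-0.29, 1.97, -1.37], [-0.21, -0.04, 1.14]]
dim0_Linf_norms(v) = [0.29, 1.97, 1.37]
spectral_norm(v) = 2.52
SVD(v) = [[-0.95,  0.3],[0.30,  0.95]] @ diag([2.51821004466259, 0.9196837342045568]) @ [[0.08, -0.75, 0.66], [-0.31, 0.60, 0.73]]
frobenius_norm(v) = 2.68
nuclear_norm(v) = 3.44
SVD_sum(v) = [[-0.20, 1.8, -1.57], [0.06, -0.57, 0.5]] + [[-0.09, 0.17, 0.20], [-0.27, 0.53, 0.64]]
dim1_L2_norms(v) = [2.42, 1.16]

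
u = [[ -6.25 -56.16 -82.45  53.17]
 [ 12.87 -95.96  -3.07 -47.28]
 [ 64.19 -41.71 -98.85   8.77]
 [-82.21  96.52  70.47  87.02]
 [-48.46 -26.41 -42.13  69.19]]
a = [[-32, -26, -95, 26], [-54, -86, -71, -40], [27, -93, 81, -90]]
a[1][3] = -40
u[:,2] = [-82.45, -3.07, -98.85, 70.47, -42.13]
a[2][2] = 81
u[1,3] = -47.28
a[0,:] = [-32, -26, -95, 26]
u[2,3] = 8.77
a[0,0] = -32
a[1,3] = -40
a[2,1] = -93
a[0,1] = -26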